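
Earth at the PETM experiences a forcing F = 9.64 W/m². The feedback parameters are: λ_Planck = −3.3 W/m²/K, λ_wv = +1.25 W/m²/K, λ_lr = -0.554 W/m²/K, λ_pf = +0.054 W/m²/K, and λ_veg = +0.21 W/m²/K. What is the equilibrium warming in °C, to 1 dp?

Net feedback parameter λ = (−3.3) + (+1.25) + (-0.554) + (+0.054) + (+0.21) = -2.34 W/m²/K.
ΔT = −F/λ = −9.64/(-2.34) = 4.1 °C.

4.1 °C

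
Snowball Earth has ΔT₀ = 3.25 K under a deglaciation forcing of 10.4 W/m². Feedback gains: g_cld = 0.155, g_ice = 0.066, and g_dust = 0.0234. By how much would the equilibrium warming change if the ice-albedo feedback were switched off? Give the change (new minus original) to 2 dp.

Original: g = 0.2444, ΔT = 3.25/(1−0.2444) = 4.3012 K.
Without ice-albedo: g' = 0.1784, ΔT' = 3.25/(1−0.1784) = 3.9557 K.
Change = 3.9557 − 4.3012 = -0.35 K.

-0.35 K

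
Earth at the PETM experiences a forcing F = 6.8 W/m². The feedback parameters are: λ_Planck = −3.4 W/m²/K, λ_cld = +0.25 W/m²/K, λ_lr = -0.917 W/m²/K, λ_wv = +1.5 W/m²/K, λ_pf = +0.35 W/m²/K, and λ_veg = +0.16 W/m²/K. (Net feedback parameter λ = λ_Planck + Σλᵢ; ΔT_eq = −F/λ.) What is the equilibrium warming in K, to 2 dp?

3.31 K

Net feedback parameter λ = (−3.4) + (+0.25) + (-0.917) + (+1.5) + (+0.35) + (+0.16) = -2.057 W/m²/K.
ΔT = −F/λ = −6.8/(-2.057) = 3.31 K.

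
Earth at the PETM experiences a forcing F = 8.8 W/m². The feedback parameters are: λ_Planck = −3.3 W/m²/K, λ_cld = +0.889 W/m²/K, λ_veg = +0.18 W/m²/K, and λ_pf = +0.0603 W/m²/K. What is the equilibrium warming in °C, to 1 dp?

Net feedback parameter λ = (−3.3) + (+0.889) + (+0.18) + (+0.0603) = -2.1707 W/m²/K.
ΔT = −F/λ = −8.8/(-2.1707) = 4.1 °C.

4.1 °C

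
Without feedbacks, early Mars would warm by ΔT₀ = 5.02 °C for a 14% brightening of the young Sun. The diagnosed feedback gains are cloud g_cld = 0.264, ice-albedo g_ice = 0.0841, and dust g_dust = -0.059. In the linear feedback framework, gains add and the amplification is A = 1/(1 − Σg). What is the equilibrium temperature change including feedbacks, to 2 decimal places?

Total gain g = 0.264 + 0.0841 − 0.059 = 0.2891.
Amplification A = 1/(1 − 0.2891) = 1.407.
ΔT = 5.02 × 1.407 = 7.06 °C.

7.06 °C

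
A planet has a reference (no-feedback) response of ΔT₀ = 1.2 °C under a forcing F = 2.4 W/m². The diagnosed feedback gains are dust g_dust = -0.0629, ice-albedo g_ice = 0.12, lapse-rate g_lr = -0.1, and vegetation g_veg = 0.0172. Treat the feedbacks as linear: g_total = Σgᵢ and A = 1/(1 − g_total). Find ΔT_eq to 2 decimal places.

1.17 °C

Total gain g = -0.0629 + 0.12 − 0.1 + 0.0172 = -0.0257.
Amplification A = 1/(1 + 0.0257) = 0.9749.
ΔT = 1.2 × 0.9749 = 1.17 °C.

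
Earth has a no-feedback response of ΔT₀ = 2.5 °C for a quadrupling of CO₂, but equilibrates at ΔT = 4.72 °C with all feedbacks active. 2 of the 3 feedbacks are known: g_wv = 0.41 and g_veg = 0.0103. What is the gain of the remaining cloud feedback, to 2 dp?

Amplification A = ΔT/ΔT₀ = 4.72/2.5 = 1.888.
Total gain g = 1 − 1/A = 1 − 1/1.888 = 0.4703.
Known gains sum to 0.41 + 0.0103 = 0.4203.
g_cld = 0.4703 − 0.4203 = 0.05.

0.05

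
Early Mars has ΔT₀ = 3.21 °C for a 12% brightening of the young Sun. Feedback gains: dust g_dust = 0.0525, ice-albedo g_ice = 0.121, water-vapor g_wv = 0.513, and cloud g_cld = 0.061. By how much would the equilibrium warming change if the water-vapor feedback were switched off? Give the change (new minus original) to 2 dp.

-8.52 °C

Original: g = 0.7475, ΔT = 3.21/(1−0.7475) = 12.7129 °C.
Without water-vapor: g' = 0.2345, ΔT' = 3.21/(1−0.2345) = 4.1933 °C.
Change = 4.1933 − 12.7129 = -8.52 °C.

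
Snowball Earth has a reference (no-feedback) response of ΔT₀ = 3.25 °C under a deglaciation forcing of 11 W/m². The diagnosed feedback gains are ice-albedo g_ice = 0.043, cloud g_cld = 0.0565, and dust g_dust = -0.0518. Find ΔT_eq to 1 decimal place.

3.4 °C

Total gain g = 0.043 + 0.0565 − 0.0518 = 0.0477.
Amplification A = 1/(1 − 0.0477) = 1.05.
ΔT = 3.25 × 1.05 = 3.4 °C.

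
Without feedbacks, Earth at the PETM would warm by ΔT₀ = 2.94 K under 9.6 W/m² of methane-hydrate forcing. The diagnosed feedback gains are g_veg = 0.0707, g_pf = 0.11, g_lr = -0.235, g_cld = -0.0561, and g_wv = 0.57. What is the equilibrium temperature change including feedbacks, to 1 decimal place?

5.4 K

Total gain g = 0.0707 + 0.11 − 0.235 − 0.0561 + 0.57 = 0.4596.
Amplification A = 1/(1 − 0.4596) = 1.85.
ΔT = 2.94 × 1.85 = 5.4 K.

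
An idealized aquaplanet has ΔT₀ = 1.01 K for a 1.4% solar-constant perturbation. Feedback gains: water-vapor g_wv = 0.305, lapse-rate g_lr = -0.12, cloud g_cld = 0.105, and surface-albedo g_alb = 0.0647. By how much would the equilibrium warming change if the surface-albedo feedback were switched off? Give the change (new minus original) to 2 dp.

-0.14 K

Original: g = 0.3547, ΔT = 1.01/(1−0.3547) = 1.5652 K.
Without surface-albedo: g' = 0.29, ΔT' = 1.01/(1−0.29) = 1.4225 K.
Change = 1.4225 − 1.5652 = -0.14 K.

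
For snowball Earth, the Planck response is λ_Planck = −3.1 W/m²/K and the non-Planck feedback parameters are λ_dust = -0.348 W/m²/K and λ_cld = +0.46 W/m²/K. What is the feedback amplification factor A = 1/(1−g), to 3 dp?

Convert to gains: g_dust = -0.348/3.1 = -0.1123; g_cld = 0.46/3.1 = 0.1484.
Total gain g = 0.0361.
A = 1/(1 − 0.0361) = 1.037.

1.037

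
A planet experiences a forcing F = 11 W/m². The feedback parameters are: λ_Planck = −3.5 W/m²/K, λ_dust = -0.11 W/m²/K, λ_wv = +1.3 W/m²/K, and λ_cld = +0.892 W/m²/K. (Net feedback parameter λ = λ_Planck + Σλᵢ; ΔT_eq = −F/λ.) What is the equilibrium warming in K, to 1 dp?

Net feedback parameter λ = (−3.5) + (-0.11) + (+1.3) + (+0.892) = -1.418 W/m²/K.
ΔT = −F/λ = −11/(-1.418) = 7.8 K.

7.8 K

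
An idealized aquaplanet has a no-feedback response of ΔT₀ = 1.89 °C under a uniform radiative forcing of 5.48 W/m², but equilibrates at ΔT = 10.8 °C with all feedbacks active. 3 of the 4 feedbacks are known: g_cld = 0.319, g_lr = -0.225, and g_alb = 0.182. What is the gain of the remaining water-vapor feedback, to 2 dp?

Amplification A = ΔT/ΔT₀ = 10.8/1.89 = 5.714.
Total gain g = 1 − 1/A = 1 − 1/5.714 = 0.825.
Known gains sum to 0.319 − 0.225 + 0.182 = 0.276.
g_wv = 0.825 − 0.276 = 0.55.

0.55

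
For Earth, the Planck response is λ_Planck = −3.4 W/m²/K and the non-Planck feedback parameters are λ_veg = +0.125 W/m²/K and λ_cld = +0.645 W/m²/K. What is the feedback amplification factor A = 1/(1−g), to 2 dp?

1.29

Convert to gains: g_veg = 0.125/3.4 = 0.03676; g_cld = 0.645/3.4 = 0.1897.
Total gain g = 0.22646.
A = 1/(1 − 0.22646) = 1.29.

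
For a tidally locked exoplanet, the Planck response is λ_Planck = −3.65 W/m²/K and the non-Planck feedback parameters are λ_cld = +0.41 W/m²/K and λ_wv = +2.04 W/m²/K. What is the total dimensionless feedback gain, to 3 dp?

0.671

Convert to gains: g_cld = 0.41/3.65 = 0.1123; g_wv = 2.04/3.65 = 0.5589.
Total gain g = 0.6712.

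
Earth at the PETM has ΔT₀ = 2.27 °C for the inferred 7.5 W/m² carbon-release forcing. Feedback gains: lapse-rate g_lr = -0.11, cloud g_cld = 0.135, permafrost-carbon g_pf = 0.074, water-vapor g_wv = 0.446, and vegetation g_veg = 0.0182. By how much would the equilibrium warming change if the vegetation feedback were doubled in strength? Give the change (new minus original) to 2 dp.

0.23 °C

Original: g = 0.5632, ΔT = 2.27/(1−0.5632) = 5.1969 °C.
With doubled vegetation: g' = 0.5814, ΔT' = 2.27/(1−0.5814) = 5.4228 °C.
Change = 5.4228 − 5.1969 = 0.23 °C.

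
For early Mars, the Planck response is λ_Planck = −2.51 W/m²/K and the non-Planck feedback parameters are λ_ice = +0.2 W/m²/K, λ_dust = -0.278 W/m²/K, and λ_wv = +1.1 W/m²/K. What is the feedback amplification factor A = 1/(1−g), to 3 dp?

Convert to gains: g_ice = 0.2/2.51 = 0.07968; g_dust = -0.278/2.51 = -0.1108; g_wv = 1.1/2.51 = 0.4382.
Total gain g = 0.40708.
A = 1/(1 − 0.40708) = 1.687.

1.687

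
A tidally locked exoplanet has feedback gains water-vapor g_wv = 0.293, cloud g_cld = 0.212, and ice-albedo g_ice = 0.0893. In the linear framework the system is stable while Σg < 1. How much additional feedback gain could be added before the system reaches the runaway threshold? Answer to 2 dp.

Current total gain = 0.293 + 0.212 + 0.0893 = 0.5943.
Margin to runaway = 1 − 0.5943 = 0.41.

0.41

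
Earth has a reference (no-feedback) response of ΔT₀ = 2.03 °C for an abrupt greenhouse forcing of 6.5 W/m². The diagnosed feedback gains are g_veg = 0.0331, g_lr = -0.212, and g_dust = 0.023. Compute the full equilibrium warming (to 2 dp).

1.76 °C

Total gain g = 0.0331 − 0.212 + 0.023 = -0.1559.
Amplification A = 1/(1 + 0.1559) = 0.8651.
ΔT = 2.03 × 0.8651 = 1.76 °C.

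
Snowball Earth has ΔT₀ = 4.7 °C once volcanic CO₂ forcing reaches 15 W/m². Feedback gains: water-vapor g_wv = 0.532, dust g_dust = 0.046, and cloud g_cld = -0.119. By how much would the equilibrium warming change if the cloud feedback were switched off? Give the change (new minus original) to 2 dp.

2.45 °C

Original: g = 0.459, ΔT = 4.7/(1−0.459) = 8.6876 °C.
Without cloud: g' = 0.578, ΔT' = 4.7/(1−0.578) = 11.1374 °C.
Change = 11.1374 − 8.6876 = 2.45 °C.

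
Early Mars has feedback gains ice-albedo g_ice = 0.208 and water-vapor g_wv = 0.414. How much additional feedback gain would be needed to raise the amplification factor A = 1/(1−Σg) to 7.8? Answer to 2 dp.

Current total gain = 0.622.
Target gain for A = 7.8: g* = 1 − 1/7.8 = 0.8718.
Additional gain needed = 0.8718 − 0.622 = 0.25.

0.25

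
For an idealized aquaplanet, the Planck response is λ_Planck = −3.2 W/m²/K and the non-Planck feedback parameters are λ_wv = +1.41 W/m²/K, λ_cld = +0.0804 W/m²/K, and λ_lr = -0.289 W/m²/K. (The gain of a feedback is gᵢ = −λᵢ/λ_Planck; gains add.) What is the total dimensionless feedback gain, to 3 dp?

0.375

Convert to gains: g_wv = 1.41/3.2 = 0.4406; g_cld = 0.0804/3.2 = 0.02512; g_lr = -0.289/3.2 = -0.09031.
Total gain g = 0.37541.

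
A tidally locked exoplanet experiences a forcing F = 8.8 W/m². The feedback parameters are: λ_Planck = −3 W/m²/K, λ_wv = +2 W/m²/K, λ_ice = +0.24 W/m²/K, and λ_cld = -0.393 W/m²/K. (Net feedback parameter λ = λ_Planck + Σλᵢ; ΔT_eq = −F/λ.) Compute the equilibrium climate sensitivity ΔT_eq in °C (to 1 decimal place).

Net feedback parameter λ = (−3) + (+2) + (+0.24) + (-0.393) = -1.153 W/m²/K.
ΔT = −F/λ = −8.8/(-1.153) = 7.6 °C.

7.6 °C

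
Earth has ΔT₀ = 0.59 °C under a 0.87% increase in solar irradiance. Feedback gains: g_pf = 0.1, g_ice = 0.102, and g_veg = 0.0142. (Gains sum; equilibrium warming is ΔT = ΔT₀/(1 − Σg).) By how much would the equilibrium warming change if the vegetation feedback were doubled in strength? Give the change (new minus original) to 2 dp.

0.01 °C

Original: g = 0.2162, ΔT = 0.59/(1−0.2162) = 0.7527 °C.
With doubled vegetation: g' = 0.2304, ΔT' = 0.59/(1−0.2304) = 0.7666 °C.
Change = 0.7666 − 0.7527 = 0.01 °C.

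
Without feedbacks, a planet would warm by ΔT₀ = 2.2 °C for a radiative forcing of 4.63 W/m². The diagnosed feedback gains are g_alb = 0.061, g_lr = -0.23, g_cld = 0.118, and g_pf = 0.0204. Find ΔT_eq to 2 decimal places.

2.13 °C

Total gain g = 0.061 − 0.23 + 0.118 + 0.0204 = -0.0306.
Amplification A = 1/(1 + 0.0306) = 0.9703.
ΔT = 2.2 × 0.9703 = 2.13 °C.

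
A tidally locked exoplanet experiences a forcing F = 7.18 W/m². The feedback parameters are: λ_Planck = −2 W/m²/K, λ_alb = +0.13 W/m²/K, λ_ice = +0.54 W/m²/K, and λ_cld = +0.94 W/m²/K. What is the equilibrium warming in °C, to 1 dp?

Net feedback parameter λ = (−2) + (+0.13) + (+0.54) + (+0.94) = -0.39 W/m²/K.
ΔT = −F/λ = −7.18/(-0.39) = 18.4 °C.

18.4 °C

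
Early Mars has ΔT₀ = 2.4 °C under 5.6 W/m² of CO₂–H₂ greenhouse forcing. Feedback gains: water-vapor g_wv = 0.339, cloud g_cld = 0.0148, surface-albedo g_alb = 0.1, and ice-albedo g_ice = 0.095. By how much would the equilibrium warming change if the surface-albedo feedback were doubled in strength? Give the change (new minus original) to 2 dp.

1.51 °C

Original: g = 0.5488, ΔT = 2.4/(1−0.5488) = 5.3191 °C.
With doubled surface-albedo: g' = 0.6488, ΔT' = 2.4/(1−0.6488) = 6.8337 °C.
Change = 6.8337 − 5.3191 = 1.51 °C.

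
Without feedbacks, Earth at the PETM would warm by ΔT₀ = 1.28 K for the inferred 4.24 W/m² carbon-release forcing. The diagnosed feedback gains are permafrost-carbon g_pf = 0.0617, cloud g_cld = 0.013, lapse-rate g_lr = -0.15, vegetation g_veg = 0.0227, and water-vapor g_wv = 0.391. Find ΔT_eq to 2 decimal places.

Total gain g = 0.0617 + 0.013 − 0.15 + 0.0227 + 0.391 = 0.3384.
Amplification A = 1/(1 − 0.3384) = 1.511.
ΔT = 1.28 × 1.511 = 1.93 K.

1.93 K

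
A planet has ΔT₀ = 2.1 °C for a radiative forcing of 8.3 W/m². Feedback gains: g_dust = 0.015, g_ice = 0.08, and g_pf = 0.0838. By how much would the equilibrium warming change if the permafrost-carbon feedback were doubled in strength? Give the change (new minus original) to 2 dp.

Original: g = 0.1788, ΔT = 2.1/(1−0.1788) = 2.5572 °C.
With doubled permafrost-carbon: g' = 0.2626, ΔT' = 2.1/(1−0.2626) = 2.8478 °C.
Change = 2.8478 − 2.5572 = 0.29 °C.

0.29 °C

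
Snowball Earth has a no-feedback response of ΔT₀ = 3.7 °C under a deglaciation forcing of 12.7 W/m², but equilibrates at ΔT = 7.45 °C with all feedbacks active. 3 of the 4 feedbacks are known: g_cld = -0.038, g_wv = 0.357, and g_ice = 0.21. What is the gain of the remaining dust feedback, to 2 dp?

-0.03

Amplification A = ΔT/ΔT₀ = 7.45/3.7 = 2.014.
Total gain g = 1 − 1/A = 1 − 1/2.014 = 0.5035.
Known gains sum to -0.038 + 0.357 + 0.21 = 0.529.
g_dust = 0.5035 − 0.529 = -0.03.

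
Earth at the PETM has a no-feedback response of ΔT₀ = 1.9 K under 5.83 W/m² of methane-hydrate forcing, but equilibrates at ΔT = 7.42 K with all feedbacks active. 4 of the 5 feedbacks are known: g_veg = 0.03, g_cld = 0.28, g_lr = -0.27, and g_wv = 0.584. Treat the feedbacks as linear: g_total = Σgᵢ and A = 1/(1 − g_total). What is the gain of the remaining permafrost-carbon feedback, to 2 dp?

Amplification A = ΔT/ΔT₀ = 7.42/1.9 = 3.905.
Total gain g = 1 − 1/A = 1 − 1/3.905 = 0.7439.
Known gains sum to 0.03 + 0.28 − 0.27 + 0.584 = 0.624.
g_pf = 0.7439 − 0.624 = 0.12.

0.12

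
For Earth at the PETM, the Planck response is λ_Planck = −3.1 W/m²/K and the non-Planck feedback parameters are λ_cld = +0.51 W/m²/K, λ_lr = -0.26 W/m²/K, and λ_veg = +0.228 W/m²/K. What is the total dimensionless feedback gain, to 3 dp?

0.154

Convert to gains: g_cld = 0.51/3.1 = 0.1645; g_lr = -0.26/3.1 = -0.08387; g_veg = 0.228/3.1 = 0.07355.
Total gain g = 0.15418.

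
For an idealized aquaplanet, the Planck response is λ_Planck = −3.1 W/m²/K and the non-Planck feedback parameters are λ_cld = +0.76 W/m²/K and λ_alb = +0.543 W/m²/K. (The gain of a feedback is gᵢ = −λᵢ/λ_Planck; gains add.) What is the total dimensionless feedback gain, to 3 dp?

Convert to gains: g_cld = 0.76/3.1 = 0.2452; g_alb = 0.543/3.1 = 0.1752.
Total gain g = 0.4204.

0.420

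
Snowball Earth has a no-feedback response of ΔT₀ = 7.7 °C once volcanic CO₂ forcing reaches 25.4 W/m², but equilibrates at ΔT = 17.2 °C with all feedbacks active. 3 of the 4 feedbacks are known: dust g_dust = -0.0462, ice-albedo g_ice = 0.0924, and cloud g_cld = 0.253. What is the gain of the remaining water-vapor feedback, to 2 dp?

Amplification A = ΔT/ΔT₀ = 17.2/7.7 = 2.234.
Total gain g = 1 − 1/A = 1 − 1/2.234 = 0.5524.
Known gains sum to -0.0462 + 0.0924 + 0.253 = 0.2992.
g_wv = 0.5524 − 0.2992 = 0.25.

0.25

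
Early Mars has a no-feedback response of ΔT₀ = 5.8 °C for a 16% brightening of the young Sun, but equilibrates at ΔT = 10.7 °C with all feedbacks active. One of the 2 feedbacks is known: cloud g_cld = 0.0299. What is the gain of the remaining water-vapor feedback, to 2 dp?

Amplification A = ΔT/ΔT₀ = 10.7/5.8 = 1.845.
Total gain g = 1 − 1/A = 1 − 1/1.845 = 0.458.
The known gain is 0.0299.
g_wv = 0.458 − 0.0299 = 0.43.

0.43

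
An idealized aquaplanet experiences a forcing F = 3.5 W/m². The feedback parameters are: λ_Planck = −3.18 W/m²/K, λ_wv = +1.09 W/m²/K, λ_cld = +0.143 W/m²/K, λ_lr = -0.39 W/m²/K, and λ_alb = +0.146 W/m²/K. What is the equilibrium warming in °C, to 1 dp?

1.6 °C

Net feedback parameter λ = (−3.18) + (+1.09) + (+0.143) + (-0.39) + (+0.146) = -2.191 W/m²/K.
ΔT = −F/λ = −3.5/(-2.191) = 1.6 °C.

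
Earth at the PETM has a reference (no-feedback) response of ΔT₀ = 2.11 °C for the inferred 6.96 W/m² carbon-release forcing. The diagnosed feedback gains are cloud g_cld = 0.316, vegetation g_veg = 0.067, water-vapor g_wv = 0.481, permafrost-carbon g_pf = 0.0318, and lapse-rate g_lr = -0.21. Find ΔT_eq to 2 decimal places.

Total gain g = 0.316 + 0.067 + 0.481 + 0.0318 − 0.21 = 0.6858.
Amplification A = 1/(1 − 0.6858) = 3.183.
ΔT = 2.11 × 3.183 = 6.72 °C.

6.72 °C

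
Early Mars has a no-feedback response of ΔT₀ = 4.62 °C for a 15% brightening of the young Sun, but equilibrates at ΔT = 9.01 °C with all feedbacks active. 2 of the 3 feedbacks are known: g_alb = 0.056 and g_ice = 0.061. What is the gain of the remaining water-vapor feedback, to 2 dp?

Amplification A = ΔT/ΔT₀ = 9.01/4.62 = 1.95.
Total gain g = 1 − 1/A = 1 − 1/1.95 = 0.4872.
Known gains sum to 0.056 + 0.061 = 0.117.
g_wv = 0.4872 − 0.117 = 0.37.

0.37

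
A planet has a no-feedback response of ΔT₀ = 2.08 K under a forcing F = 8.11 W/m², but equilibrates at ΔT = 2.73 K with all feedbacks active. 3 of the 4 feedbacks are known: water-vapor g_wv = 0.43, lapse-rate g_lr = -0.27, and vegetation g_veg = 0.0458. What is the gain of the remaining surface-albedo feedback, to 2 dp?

0.03

Amplification A = ΔT/ΔT₀ = 2.73/2.08 = 1.312.
Total gain g = 1 − 1/A = 1 − 1/1.312 = 0.2378.
Known gains sum to 0.43 − 0.27 + 0.0458 = 0.2058.
g_alb = 0.2378 − 0.2058 = 0.03.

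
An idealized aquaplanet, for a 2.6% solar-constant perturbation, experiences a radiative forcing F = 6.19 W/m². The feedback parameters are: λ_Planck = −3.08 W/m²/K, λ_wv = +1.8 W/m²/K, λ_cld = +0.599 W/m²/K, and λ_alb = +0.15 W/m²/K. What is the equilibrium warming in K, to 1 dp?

11.7 K

Net feedback parameter λ = (−3.08) + (+1.8) + (+0.599) + (+0.15) = -0.531 W/m²/K.
ΔT = −F/λ = −6.19/(-0.531) = 11.7 K.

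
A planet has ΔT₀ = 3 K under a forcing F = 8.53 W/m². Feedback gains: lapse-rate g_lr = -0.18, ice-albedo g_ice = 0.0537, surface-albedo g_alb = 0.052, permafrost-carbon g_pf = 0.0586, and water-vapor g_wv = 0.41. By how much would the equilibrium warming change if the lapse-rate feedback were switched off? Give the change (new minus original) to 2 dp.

Original: g = 0.3943, ΔT = 3/(1−0.3943) = 4.9529 K.
Without lapse-rate: g' = 0.5743, ΔT' = 3/(1−0.5743) = 7.0472 K.
Change = 7.0472 − 4.9529 = 2.09 K.

2.09 K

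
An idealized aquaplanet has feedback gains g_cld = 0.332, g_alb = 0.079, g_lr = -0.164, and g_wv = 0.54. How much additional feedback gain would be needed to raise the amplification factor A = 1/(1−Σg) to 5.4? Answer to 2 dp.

0.03

Current total gain = 0.787.
Target gain for A = 5.4: g* = 1 − 1/5.4 = 0.8148.
Additional gain needed = 0.8148 − 0.787 = 0.03.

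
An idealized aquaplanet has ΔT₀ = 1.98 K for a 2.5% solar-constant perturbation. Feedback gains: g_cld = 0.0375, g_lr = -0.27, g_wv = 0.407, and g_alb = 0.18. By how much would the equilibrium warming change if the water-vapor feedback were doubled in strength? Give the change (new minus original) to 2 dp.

5.23 K

Original: g = 0.3545, ΔT = 1.98/(1−0.3545) = 3.0674 K.
With doubled water-vapor: g' = 0.7615, ΔT' = 1.98/(1−0.7615) = 8.3019 K.
Change = 8.3019 − 3.0674 = 5.23 K.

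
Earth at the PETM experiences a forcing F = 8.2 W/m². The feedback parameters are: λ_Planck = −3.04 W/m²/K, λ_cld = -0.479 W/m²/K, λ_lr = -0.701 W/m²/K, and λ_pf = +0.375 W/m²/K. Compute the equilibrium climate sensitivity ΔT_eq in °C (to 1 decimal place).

2.1 °C

Net feedback parameter λ = (−3.04) + (-0.479) + (-0.701) + (+0.375) = -3.845 W/m²/K.
ΔT = −F/λ = −8.2/(-3.845) = 2.1 °C.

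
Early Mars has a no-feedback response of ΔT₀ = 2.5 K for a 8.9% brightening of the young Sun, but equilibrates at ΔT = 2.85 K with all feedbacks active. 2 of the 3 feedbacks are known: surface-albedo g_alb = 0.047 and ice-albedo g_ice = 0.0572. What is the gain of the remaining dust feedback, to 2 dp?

Amplification A = ΔT/ΔT₀ = 2.85/2.5 = 1.14.
Total gain g = 1 − 1/A = 1 − 1/1.14 = 0.1228.
Known gains sum to 0.047 + 0.0572 = 0.1042.
g_dust = 0.1228 − 0.1042 = 0.02.

0.02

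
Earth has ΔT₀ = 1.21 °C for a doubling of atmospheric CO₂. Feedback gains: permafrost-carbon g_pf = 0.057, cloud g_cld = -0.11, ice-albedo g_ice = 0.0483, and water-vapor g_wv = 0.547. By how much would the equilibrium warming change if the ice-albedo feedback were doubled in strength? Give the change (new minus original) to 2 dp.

Original: g = 0.5423, ΔT = 1.21/(1−0.5423) = 2.6437 °C.
With doubled ice-albedo: g' = 0.5906, ΔT' = 1.21/(1−0.5906) = 2.9555 °C.
Change = 2.9555 − 2.6437 = 0.31 °C.

0.31 °C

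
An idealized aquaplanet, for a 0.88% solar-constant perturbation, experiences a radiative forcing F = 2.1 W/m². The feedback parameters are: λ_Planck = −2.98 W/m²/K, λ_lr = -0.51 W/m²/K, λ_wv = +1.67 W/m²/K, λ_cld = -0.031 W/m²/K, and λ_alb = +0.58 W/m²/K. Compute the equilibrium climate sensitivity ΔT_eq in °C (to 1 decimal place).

Net feedback parameter λ = (−2.98) + (-0.51) + (+1.67) + (-0.031) + (+0.58) = -1.271 W/m²/K.
ΔT = −F/λ = −2.1/(-1.271) = 1.7 °C.

1.7 °C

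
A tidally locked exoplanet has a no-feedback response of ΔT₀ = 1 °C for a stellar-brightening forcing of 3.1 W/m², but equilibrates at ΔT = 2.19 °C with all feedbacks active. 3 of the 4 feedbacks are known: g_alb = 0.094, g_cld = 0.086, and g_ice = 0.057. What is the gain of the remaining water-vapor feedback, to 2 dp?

0.31

Amplification A = ΔT/ΔT₀ = 2.19/1 = 2.19.
Total gain g = 1 − 1/A = 1 − 1/2.19 = 0.5434.
Known gains sum to 0.094 + 0.086 + 0.057 = 0.237.
g_wv = 0.5434 − 0.237 = 0.31.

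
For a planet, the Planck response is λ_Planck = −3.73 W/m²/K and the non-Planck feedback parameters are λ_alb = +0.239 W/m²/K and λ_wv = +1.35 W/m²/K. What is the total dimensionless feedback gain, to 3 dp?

Convert to gains: g_alb = 0.239/3.73 = 0.06408; g_wv = 1.35/3.73 = 0.3619.
Total gain g = 0.42598.

0.426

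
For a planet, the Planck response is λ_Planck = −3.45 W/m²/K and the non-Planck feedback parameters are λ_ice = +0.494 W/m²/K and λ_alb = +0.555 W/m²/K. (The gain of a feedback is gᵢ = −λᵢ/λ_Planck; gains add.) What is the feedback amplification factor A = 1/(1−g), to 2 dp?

Convert to gains: g_ice = 0.494/3.45 = 0.1432; g_alb = 0.555/3.45 = 0.1609.
Total gain g = 0.3041.
A = 1/(1 − 0.3041) = 1.44.

1.44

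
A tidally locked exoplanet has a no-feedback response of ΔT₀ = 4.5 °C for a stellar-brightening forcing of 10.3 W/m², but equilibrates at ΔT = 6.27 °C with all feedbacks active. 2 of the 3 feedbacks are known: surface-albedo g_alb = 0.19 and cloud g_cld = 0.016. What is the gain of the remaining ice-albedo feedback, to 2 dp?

Amplification A = ΔT/ΔT₀ = 6.27/4.5 = 1.393.
Total gain g = 1 − 1/A = 1 − 1/1.393 = 0.2821.
Known gains sum to 0.19 + 0.016 = 0.206.
g_ice = 0.2821 − 0.206 = 0.08.

0.08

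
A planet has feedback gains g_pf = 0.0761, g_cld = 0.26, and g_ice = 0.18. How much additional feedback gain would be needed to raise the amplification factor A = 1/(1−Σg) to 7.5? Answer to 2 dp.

0.35

Current total gain = 0.5161.
Target gain for A = 7.5: g* = 1 − 1/7.5 = 0.8667.
Additional gain needed = 0.8667 − 0.5161 = 0.35.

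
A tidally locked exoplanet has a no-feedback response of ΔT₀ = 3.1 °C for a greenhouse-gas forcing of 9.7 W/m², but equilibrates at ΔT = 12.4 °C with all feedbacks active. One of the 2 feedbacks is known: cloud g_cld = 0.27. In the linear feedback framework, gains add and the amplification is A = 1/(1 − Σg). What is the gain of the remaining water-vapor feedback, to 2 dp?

0.48

Amplification A = ΔT/ΔT₀ = 12.4/3.1 = 4.
Total gain g = 1 − 1/A = 1 − 1/4 = 0.75.
The known gain is 0.27.
g_wv = 0.75 − 0.27 = 0.48.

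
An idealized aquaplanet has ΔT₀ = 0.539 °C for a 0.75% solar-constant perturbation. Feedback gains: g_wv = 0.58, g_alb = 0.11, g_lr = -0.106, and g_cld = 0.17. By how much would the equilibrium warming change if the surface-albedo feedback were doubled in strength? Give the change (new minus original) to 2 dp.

Original: g = 0.754, ΔT = 0.539/(1−0.754) = 2.1911 °C.
With doubled surface-albedo: g' = 0.864, ΔT' = 0.539/(1−0.864) = 3.9632 °C.
Change = 3.9632 − 2.1911 = 1.77 °C.

1.77 °C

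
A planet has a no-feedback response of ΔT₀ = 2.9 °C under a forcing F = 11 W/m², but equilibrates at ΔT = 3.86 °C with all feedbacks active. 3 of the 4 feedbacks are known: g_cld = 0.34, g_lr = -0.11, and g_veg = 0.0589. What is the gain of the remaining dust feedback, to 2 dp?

-0.04

Amplification A = ΔT/ΔT₀ = 3.86/2.9 = 1.331.
Total gain g = 1 − 1/A = 1 − 1/1.331 = 0.2487.
Known gains sum to 0.34 − 0.11 + 0.0589 = 0.2889.
g_dust = 0.2487 − 0.2889 = -0.04.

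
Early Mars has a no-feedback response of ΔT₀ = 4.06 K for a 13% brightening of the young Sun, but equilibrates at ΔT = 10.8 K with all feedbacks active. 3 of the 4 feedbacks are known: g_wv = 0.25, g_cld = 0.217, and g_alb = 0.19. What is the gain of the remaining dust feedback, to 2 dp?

Amplification A = ΔT/ΔT₀ = 10.8/4.06 = 2.66.
Total gain g = 1 − 1/A = 1 − 1/2.66 = 0.6241.
Known gains sum to 0.25 + 0.217 + 0.19 = 0.657.
g_dust = 0.6241 − 0.657 = -0.03.

-0.03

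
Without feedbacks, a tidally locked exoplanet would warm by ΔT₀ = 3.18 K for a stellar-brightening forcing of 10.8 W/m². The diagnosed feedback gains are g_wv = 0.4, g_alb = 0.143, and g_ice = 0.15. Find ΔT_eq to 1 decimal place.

Total gain g = 0.4 + 0.143 + 0.15 = 0.693.
Amplification A = 1/(1 − 0.693) = 3.257.
ΔT = 3.18 × 3.257 = 10.4 K.

10.4 K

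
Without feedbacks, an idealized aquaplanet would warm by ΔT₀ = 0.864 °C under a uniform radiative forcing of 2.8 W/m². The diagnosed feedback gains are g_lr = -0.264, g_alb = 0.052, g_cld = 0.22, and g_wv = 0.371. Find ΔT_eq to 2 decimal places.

Total gain g = -0.264 + 0.052 + 0.22 + 0.371 = 0.379.
Amplification A = 1/(1 − 0.379) = 1.61.
ΔT = 0.864 × 1.61 = 1.39 °C.

1.39 °C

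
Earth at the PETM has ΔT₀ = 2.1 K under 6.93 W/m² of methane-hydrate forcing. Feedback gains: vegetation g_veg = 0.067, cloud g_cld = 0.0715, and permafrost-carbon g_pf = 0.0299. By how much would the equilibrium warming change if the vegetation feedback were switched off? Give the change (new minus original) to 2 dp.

Original: g = 0.1684, ΔT = 2.1/(1−0.1684) = 2.5253 K.
Without vegetation: g' = 0.1014, ΔT' = 2.1/(1−0.1014) = 2.3370 K.
Change = 2.3370 − 2.5253 = -0.19 K.

-0.19 K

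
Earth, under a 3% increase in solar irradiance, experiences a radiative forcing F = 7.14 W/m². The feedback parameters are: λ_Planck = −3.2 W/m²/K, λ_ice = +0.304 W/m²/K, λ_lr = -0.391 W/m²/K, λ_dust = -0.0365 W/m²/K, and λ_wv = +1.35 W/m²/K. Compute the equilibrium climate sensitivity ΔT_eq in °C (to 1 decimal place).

3.6 °C

Net feedback parameter λ = (−3.2) + (+0.304) + (-0.391) + (-0.0365) + (+1.35) = -1.9735 W/m²/K.
ΔT = −F/λ = −7.14/(-1.9735) = 3.6 °C.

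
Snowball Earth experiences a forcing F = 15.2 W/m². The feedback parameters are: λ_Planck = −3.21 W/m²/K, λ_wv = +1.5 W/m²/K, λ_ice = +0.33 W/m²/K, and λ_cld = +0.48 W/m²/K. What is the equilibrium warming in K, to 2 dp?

16.89 K

Net feedback parameter λ = (−3.21) + (+1.5) + (+0.33) + (+0.48) = -0.9 W/m²/K.
ΔT = −F/λ = −15.2/(-0.9) = 16.89 K.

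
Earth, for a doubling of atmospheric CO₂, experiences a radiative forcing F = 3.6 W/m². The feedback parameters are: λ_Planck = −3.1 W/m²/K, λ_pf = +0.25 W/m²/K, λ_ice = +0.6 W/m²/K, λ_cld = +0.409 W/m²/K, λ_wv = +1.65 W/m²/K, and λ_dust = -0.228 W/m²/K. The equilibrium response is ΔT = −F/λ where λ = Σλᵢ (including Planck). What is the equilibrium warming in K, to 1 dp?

Net feedback parameter λ = (−3.1) + (+0.25) + (+0.6) + (+0.409) + (+1.65) + (-0.228) = -0.419 W/m²/K.
ΔT = −F/λ = −3.6/(-0.419) = 8.6 K.

8.6 K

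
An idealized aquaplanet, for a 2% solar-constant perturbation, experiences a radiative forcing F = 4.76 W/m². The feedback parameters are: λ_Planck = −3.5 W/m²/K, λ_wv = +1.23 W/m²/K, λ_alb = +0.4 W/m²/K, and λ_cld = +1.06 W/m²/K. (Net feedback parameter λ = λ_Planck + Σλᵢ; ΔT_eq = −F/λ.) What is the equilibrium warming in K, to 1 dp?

5.9 K

Net feedback parameter λ = (−3.5) + (+1.23) + (+0.4) + (+1.06) = -0.81 W/m²/K.
ΔT = −F/λ = −4.76/(-0.81) = 5.9 K.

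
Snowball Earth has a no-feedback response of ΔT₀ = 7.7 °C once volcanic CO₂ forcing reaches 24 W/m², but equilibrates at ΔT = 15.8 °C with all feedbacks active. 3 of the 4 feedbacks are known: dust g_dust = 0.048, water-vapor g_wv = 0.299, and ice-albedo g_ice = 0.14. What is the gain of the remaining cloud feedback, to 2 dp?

Amplification A = ΔT/ΔT₀ = 15.8/7.7 = 2.052.
Total gain g = 1 − 1/A = 1 − 1/2.052 = 0.5127.
Known gains sum to 0.048 + 0.299 + 0.14 = 0.487.
g_cld = 0.5127 − 0.487 = 0.03.

0.03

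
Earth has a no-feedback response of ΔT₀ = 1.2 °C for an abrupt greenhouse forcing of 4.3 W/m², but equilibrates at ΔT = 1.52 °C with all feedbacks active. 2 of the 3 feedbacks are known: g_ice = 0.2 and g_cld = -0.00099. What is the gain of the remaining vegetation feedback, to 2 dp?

Amplification A = ΔT/ΔT₀ = 1.52/1.2 = 1.267.
Total gain g = 1 − 1/A = 1 − 1/1.267 = 0.2107.
Known gains sum to 0.2 − 0.00099 = 0.19901.
g_veg = 0.2107 − 0.19901 = 0.01.

0.01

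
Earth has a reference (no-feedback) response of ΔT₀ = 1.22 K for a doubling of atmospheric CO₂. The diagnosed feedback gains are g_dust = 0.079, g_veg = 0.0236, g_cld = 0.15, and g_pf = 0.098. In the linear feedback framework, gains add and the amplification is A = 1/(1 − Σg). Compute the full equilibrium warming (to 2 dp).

Total gain g = 0.079 + 0.0236 + 0.15 + 0.098 = 0.3506.
Amplification A = 1/(1 − 0.3506) = 1.54.
ΔT = 1.22 × 1.54 = 1.88 K.

1.88 K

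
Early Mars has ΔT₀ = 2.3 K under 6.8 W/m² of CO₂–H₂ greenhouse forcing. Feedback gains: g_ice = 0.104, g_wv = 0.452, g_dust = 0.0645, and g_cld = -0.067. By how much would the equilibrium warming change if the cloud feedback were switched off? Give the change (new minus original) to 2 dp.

Original: g = 0.5535, ΔT = 2.3/(1−0.5535) = 5.1512 K.
Without cloud: g' = 0.6205, ΔT' = 2.3/(1−0.6205) = 6.0606 K.
Change = 6.0606 − 5.1512 = 0.91 K.

0.91 K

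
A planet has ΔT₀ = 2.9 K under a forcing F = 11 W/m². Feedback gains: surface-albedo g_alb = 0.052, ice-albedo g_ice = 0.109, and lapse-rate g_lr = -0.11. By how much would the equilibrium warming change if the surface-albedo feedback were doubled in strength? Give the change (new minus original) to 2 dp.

0.18 K

Original: g = 0.051, ΔT = 2.9/(1−0.051) = 3.0558 K.
With doubled surface-albedo: g' = 0.103, ΔT' = 2.9/(1−0.103) = 3.2330 K.
Change = 3.2330 − 3.0558 = 0.18 K.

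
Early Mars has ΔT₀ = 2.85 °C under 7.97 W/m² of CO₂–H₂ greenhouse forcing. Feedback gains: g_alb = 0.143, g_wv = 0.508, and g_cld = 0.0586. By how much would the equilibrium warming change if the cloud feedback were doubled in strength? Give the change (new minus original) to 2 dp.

2.48 °C

Original: g = 0.7096, ΔT = 2.85/(1−0.7096) = 9.8140 °C.
With doubled cloud: g' = 0.7682, ΔT' = 2.85/(1−0.7682) = 12.2951 °C.
Change = 12.2951 − 9.8140 = 2.48 °C.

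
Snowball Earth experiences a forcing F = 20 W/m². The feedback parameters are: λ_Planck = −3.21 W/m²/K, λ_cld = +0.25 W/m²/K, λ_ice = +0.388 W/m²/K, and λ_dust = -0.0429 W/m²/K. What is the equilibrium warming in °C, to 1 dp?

Net feedback parameter λ = (−3.21) + (+0.25) + (+0.388) + (-0.0429) = -2.6149 W/m²/K.
ΔT = −F/λ = −20/(-2.6149) = 7.6 °C.

7.6 °C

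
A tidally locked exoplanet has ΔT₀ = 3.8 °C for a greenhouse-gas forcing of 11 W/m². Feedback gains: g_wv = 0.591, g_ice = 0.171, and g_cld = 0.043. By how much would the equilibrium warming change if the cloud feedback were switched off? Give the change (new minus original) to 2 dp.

Original: g = 0.805, ΔT = 3.8/(1−0.805) = 19.4872 °C.
Without cloud: g' = 0.762, ΔT' = 3.8/(1−0.762) = 15.9664 °C.
Change = 15.9664 − 19.4872 = -3.52 °C.

-3.52 °C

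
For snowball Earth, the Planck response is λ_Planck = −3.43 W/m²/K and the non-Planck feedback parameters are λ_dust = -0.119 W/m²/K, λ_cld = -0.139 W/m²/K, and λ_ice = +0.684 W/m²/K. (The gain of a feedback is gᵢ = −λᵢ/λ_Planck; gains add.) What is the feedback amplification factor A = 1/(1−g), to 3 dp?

1.142

Convert to gains: g_dust = -0.119/3.43 = -0.03469; g_cld = -0.139/3.43 = -0.04052; g_ice = 0.684/3.43 = 0.1994.
Total gain g = 0.12419.
A = 1/(1 − 0.12419) = 1.142.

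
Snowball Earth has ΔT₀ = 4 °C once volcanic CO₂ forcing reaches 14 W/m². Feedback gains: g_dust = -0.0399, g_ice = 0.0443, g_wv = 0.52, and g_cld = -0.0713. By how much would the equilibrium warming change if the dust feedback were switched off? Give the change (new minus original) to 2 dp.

0.58 °C

Original: g = 0.4531, ΔT = 4/(1−0.4531) = 7.3140 °C.
Without dust: g' = 0.493, ΔT' = 4/(1−0.493) = 7.8895 °C.
Change = 7.8895 − 7.3140 = 0.58 °C.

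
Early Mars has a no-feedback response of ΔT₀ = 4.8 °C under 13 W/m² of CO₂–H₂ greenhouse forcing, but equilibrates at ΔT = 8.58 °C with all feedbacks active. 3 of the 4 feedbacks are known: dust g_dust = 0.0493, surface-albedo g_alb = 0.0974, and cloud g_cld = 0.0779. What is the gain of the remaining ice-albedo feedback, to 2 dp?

0.22

Amplification A = ΔT/ΔT₀ = 8.58/4.8 = 1.788.
Total gain g = 1 − 1/A = 1 − 1/1.788 = 0.4407.
Known gains sum to 0.0493 + 0.0974 + 0.0779 = 0.2246.
g_ice = 0.4407 − 0.2246 = 0.22.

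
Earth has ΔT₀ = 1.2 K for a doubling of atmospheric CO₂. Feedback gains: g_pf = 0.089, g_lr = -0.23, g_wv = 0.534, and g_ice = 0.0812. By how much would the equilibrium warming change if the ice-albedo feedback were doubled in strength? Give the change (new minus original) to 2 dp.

Original: g = 0.4742, ΔT = 1.2/(1−0.4742) = 2.2822 K.
With doubled ice-albedo: g' = 0.5554, ΔT' = 1.2/(1−0.5554) = 2.6991 K.
Change = 2.6991 − 2.2822 = 0.42 K.

0.42 K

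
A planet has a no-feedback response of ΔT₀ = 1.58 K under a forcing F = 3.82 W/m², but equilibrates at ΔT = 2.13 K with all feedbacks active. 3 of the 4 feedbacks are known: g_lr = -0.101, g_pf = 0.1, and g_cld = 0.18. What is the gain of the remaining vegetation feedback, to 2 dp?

0.08

Amplification A = ΔT/ΔT₀ = 2.13/1.58 = 1.348.
Total gain g = 1 − 1/A = 1 − 1/1.348 = 0.2582.
Known gains sum to -0.101 + 0.1 + 0.18 = 0.179.
g_veg = 0.2582 − 0.179 = 0.08.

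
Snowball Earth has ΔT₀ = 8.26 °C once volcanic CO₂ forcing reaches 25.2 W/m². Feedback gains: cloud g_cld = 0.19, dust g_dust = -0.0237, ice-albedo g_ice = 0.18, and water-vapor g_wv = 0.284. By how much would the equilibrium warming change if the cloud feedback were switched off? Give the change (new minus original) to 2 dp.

Original: g = 0.6303, ΔT = 8.26/(1−0.6303) = 22.3424 °C.
Without cloud: g' = 0.4403, ΔT' = 8.26/(1−0.4403) = 14.7579 °C.
Change = 14.7579 − 22.3424 = -7.58 °C.

-7.58 °C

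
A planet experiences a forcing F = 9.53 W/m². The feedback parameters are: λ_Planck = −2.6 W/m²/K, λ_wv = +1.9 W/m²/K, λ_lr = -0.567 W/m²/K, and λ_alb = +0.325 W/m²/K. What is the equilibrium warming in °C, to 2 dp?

10.12 °C

Net feedback parameter λ = (−2.6) + (+1.9) + (-0.567) + (+0.325) = -0.942 W/m²/K.
ΔT = −F/λ = −9.53/(-0.942) = 10.12 °C.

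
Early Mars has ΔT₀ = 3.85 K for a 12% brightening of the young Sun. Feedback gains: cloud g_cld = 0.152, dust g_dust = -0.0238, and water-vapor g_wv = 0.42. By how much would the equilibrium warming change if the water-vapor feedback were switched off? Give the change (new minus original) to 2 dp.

-4.11 K

Original: g = 0.5482, ΔT = 3.85/(1−0.5482) = 8.5215 K.
Without water-vapor: g' = 0.1282, ΔT' = 3.85/(1−0.1282) = 4.4162 K.
Change = 4.4162 − 8.5215 = -4.11 K.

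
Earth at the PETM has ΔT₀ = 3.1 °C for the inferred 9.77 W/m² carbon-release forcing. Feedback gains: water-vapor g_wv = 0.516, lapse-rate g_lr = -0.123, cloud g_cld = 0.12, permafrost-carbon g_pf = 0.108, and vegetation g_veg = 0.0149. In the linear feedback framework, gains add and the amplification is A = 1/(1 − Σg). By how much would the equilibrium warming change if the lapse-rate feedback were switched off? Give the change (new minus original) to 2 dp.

4.34 °C

Original: g = 0.6359, ΔT = 3.1/(1−0.6359) = 8.5141 °C.
Without lapse-rate: g' = 0.7589, ΔT' = 3.1/(1−0.7589) = 12.8577 °C.
Change = 12.8577 − 8.5141 = 4.34 °C.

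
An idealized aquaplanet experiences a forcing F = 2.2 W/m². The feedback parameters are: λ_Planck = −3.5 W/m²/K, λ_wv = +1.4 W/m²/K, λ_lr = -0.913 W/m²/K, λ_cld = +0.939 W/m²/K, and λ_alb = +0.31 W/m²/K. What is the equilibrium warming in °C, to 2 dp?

Net feedback parameter λ = (−3.5) + (+1.4) + (-0.913) + (+0.939) + (+0.31) = -1.764 W/m²/K.
ΔT = −F/λ = −2.2/(-1.764) = 1.25 °C.

1.25 °C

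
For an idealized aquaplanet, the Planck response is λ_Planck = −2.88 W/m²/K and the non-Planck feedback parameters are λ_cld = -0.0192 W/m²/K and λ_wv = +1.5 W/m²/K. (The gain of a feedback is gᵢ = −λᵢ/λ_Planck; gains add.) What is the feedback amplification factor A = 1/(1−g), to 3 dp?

2.058

Convert to gains: g_cld = -0.0192/2.88 = -0.006667; g_wv = 1.5/2.88 = 0.5208.
Total gain g = 0.514133.
A = 1/(1 − 0.514133) = 2.058.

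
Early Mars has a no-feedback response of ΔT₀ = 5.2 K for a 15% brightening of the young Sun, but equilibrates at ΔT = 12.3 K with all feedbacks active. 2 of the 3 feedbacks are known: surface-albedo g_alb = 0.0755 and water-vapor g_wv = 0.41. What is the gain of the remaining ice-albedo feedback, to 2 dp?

Amplification A = ΔT/ΔT₀ = 12.3/5.2 = 2.365.
Total gain g = 1 − 1/A = 1 − 1/2.365 = 0.5772.
Known gains sum to 0.0755 + 0.41 = 0.4855.
g_ice = 0.5772 − 0.4855 = 0.09.

0.09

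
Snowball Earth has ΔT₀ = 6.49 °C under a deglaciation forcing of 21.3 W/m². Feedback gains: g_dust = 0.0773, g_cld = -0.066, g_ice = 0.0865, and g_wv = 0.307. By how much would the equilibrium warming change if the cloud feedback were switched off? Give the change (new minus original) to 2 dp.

1.36 °C

Original: g = 0.4048, ΔT = 6.49/(1−0.4048) = 10.9039 °C.
Without cloud: g' = 0.4708, ΔT' = 6.49/(1−0.4708) = 12.2638 °C.
Change = 12.2638 − 10.9039 = 1.36 °C.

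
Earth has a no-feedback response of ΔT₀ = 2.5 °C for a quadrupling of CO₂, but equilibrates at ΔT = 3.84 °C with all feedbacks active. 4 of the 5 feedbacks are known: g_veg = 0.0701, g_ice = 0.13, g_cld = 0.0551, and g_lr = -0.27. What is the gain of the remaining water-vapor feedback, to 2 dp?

Amplification A = ΔT/ΔT₀ = 3.84/2.5 = 1.536.
Total gain g = 1 − 1/A = 1 − 1/1.536 = 0.349.
Known gains sum to 0.0701 + 0.13 + 0.0551 − 0.27 = -0.0148.
g_wv = 0.349 + 0.0148 = 0.36.

0.36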